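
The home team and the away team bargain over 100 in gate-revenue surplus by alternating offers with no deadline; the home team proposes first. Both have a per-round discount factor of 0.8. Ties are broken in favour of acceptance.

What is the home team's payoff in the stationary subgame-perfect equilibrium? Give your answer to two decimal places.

When the home team proposes, the away team accepts any offer worth at least 0.8 times what the away team would get by proposing next round; and vice versa.
This gives x = 100 − 0.8y and y = 100 − 0.8x, where x and y are each side's share when it proposes.
Hence (1 − 0.8·0.8)x = 100(1 − 0.8), i.e. 0.36·x = 20.
x ≈ 55.5556; the away team's share is 100 − x ≈ 44.4444.

55.56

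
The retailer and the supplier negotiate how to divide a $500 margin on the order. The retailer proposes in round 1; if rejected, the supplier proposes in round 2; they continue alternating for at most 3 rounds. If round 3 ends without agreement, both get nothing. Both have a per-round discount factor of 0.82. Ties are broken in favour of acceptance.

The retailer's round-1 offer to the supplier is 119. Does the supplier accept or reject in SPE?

Round 3 (the retailer proposes): the supplier will accept anything ≥ 0, so the retailer offers 0 and keeps 500.
Round 2 (the supplier proposes): the retailer can get 500 next round, worth 0.82 × 500 = 410 now. The supplier offers 410 and keeps 500 − 410 = 90.
So by rejecting in round 1, the supplier gets 90 next round, worth 0.82 × 90 = 73.8 now.
Offer 119 ≥ 73.8, so the supplier accepts.

Accept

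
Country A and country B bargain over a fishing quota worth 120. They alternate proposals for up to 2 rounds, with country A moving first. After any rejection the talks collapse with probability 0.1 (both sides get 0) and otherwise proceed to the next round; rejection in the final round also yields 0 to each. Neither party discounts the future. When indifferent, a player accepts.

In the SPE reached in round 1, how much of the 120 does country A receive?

12

By backward induction:
Round 2 (country B proposes): country A will accept anything ≥ 0, so country B offers 0 and keeps 120.
Round 1 (country A proposes): rejecting gives country B an expected 0.9 × 120 = 108. Country A offers 108 and keeps 120 − 108 = 12.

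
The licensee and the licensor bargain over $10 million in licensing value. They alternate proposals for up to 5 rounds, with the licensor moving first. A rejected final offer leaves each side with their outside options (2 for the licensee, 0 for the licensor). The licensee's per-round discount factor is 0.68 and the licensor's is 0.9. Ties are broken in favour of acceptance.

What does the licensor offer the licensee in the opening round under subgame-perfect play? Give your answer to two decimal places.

Round 5 (the licensor proposes): the licensee gets 2 if talks fail, so the licensor offers 2 and keeps 8.
Round 4 (the licensee proposes): the licensor can get 8 next round, worth 0.9 × 8 = 7.2 now, so the licensee offers 7.2, keeping 2.8.
Round 3 (the licensor proposes): the licensee can get 2.8 next round, worth 0.68 × 2.8 = 1.904 now; the licensor offers that and keeps 8.096.
Round 2 (the licensee proposes): the licensor can get 8.096 next round, worth 0.9 × 8.096 = 7.2864 now; the licensee offers that and keeps 2.7136.
Round 1 (the licensor proposes): the licensee can get 2.7136 next round, worth 0.68 × 2.7136 = 1.845248 now. The licensor offers 1.845248 and keeps 10 − 1.845248 = 8.154752.

1.85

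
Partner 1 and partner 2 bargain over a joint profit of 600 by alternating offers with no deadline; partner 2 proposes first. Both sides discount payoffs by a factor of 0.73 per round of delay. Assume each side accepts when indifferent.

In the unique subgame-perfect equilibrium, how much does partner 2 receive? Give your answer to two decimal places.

In a stationary SPE each proposer offers the other exactly their discounted continuation value.
If partner 2 keeps x when proposing and partner 1 keeps y when proposing, then x = 600 − 0.73y and y = 600 − 0.73x.
Solving: x = 600(1 − 0.73) / (1 − 0.73·0.73) = 162 / 0.4671 ≈ 346.8208.
Partner 1 gets 600 − 346.8208 ≈ 253.1792.

346.82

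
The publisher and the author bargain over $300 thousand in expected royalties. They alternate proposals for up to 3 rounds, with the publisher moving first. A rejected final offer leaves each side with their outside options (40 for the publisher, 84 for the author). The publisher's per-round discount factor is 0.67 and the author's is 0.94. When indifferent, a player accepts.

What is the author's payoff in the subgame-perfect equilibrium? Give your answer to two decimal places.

145.96

Round 3 (the publisher proposes): the author gets 84 if talks fail, so the publisher offers 84 and keeps 216.
Round 2 (the author proposes): the publisher can get 216 next round, worth 0.67 × 216 = 144.72 now; the author offers that and keeps 155.28.
Round 1 (the publisher proposes): the author can get 155.28 next round, worth 0.94 × 155.28 = 145.9632 now; the publisher offers that and keeps 154.0368.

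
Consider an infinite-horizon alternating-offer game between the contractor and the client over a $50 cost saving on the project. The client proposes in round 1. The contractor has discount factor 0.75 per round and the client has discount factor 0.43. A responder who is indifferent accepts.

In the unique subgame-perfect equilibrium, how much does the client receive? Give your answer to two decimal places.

In a stationary SPE each proposer offers the other exactly their discounted continuation value.
If the client keeps x when proposing and the contractor keeps y when proposing, then x = 50 − 0.75y and y = 50 − 0.43x.
Solving: x = 50(1 − 0.75) / (1 − 0.43·0.75) = 12.5 / 0.6775 ≈ 18.4502.
The contractor gets 50 − 18.4502 ≈ 31.5498.

18.45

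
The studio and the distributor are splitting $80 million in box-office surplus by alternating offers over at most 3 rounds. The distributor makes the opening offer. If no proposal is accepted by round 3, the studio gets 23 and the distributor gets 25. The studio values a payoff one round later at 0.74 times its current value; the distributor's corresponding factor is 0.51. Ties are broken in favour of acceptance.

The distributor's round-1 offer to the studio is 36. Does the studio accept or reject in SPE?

Reject

Work out the studio's continuation value if the offer is rejected.
Round 3 (the distributor proposes): the studio gets 23 if talks fail, so the distributor offers 23 and keeps 57.
Round 2 (the studio proposes): the distributor can get 57 next round, worth 0.51 × 57 = 29.07 now; the studio offers that and keeps 50.93.
So by rejecting in round 1, the studio gets 50.93 next round, worth 0.74 × 50.93 = 37.6882 now.
Offer 36 < 37.6882, so the studio rejects.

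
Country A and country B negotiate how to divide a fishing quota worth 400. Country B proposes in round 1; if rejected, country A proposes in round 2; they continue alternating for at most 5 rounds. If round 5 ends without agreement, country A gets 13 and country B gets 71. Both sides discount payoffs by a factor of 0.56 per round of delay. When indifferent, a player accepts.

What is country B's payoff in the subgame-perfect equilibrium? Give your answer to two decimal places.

Round 5 (country B proposes): country A gets 13 if talks fail, so country B offers 13 and keeps 387.
Round 4 (country A proposes): country B can get 387 next round, worth 0.56 × 387 = 216.72 now. Country A offers 216.72 and keeps 400 − 216.72 = 183.28.
Round 3 (country B proposes): country A can get 183.28 next round, worth 0.56 × 183.28 = 102.6368 now, so country B offers 102.6368, keeping 297.3632.
Round 2 (country A proposes): country B can get 297.3632 next round, worth 0.56 × 297.3632 = 166.523392 now. Country A offers 166.523392 and keeps 400 − 166.523392 = 233.476608.
Round 1 (country B proposes): country A can get 233.476608 next round, worth 0.56 × 233.476608 = 130.74690048 now; country B offers that and keeps 269.25309952.

269.25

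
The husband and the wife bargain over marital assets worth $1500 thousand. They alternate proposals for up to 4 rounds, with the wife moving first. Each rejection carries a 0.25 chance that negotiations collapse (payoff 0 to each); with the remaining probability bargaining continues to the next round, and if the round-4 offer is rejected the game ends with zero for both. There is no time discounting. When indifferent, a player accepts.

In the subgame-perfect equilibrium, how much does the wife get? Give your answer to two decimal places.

Round 4 (the husband proposes): the wife will accept anything ≥ 0, so the husband offers 0 and keeps 1500.
Round 3 (the wife proposes): rejecting gives the husband an expected 0.75 × 1500 = 1125, so the wife offers 1125, keeping 375.
Round 2 (the husband proposes): rejecting gives the wife an expected 0.75 × 375 = 281.25. The husband offers 281.25 and keeps 1500 − 281.25 = 1218.75.
Round 1 (the wife proposes): rejecting gives the husband an expected 0.75 × 1218.75 = 914.0625, so the wife offers 914.0625, keeping 585.9375.

585.94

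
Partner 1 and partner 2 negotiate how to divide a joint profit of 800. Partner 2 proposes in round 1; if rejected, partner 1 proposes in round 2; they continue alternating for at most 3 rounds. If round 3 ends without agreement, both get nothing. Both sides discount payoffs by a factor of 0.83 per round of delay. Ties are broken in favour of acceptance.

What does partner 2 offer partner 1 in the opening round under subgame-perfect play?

112.88

Round 3 (partner 2 proposes): rejection yields 0 for partner 1; partner 2 offers 0 and keeps 800.
Round 2 (partner 1 proposes): partner 2 can get 800 next round, worth 0.83 × 800 = 664 now; partner 1 offers that and keeps 136.
Round 1 (partner 2 proposes): partner 1 can get 136 next round, worth 0.83 × 136 = 112.88 now, so partner 2 offers 112.88, keeping 687.12.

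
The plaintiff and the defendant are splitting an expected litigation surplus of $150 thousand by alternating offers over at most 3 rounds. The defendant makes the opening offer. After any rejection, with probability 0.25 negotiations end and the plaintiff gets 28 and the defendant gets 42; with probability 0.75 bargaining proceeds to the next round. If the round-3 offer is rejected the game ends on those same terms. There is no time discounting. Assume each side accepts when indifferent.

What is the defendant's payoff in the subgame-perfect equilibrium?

Round 3 (the defendant proposes): the plaintiff gets 28 if talks fail, so the defendant offers 28 and keeps 122.
Round 2 (the plaintiff proposes): rejecting gives the defendant an expected 0.75 × 122 + 0.25 × 42 = 102; the plaintiff offers that and keeps 48.
Round 1 (the defendant proposes): rejecting gives the plaintiff an expected 0.75 × 48 + 0.25 × 28 = 43. The defendant offers 43 and keeps 150 − 43 = 107.

107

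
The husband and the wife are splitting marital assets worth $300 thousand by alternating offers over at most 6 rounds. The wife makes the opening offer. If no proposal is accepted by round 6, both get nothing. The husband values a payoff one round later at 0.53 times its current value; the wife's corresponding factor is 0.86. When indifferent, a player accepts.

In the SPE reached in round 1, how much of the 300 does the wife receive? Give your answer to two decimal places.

Round 6 (the husband proposes): rejection yields 0 for the wife; the husband offers 0 and keeps 300.
Round 5 (the wife proposes): the husband can get 300 next round, worth 0.53 × 300 = 159 now. The wife offers 159 and keeps 300 − 159 = 141.
Round 4 (the husband proposes): the wife can get 141 next round, worth 0.86 × 141 = 121.26 now. The husband offers 121.26 and keeps 300 − 121.26 = 178.74.
Round 3 (the wife proposes): the husband can get 178.74 next round, worth 0.53 × 178.74 = 94.7322 now; the wife offers that and keeps 205.2678.
Round 2 (the husband proposes): the wife can get 205.2678 next round, worth 0.86 × 205.2678 = 176.530308 now; the husband offers that and keeps 123.469692.
Round 1 (the wife proposes): the husband can get 123.469692 next round, worth 0.53 × 123.469692 = 65.43893676 now, so the wife offers 65.43893676, keeping 234.56106324.

234.56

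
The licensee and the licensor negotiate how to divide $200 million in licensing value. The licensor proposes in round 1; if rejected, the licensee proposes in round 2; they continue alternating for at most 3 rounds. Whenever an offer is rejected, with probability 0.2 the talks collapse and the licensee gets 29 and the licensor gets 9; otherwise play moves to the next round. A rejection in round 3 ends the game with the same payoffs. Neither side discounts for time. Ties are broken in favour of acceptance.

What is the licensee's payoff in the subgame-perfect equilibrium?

54.92

Round 3 (the licensor proposes): the licensee gets 29 if talks fail, so the licensor offers 29 and keeps 171.
Round 2 (the licensee proposes): rejecting gives the licensor an expected 0.8 × 171 + 0.2 × 9 = 138.6, so the licensee offers 138.6, keeping 61.4.
Round 1 (the licensor proposes): rejecting gives the licensee an expected 0.8 × 61.4 + 0.2 × 29 = 54.92. The licensor offers 54.92 and keeps 200 − 54.92 = 145.08.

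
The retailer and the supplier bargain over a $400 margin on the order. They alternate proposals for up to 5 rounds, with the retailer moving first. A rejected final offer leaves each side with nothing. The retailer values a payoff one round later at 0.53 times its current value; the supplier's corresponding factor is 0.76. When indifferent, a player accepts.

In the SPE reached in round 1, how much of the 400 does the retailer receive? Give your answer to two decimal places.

Round 5 (the retailer proposes): the supplier will accept anything ≥ 0, so the retailer offers 0 and keeps 400.
Round 4 (the supplier proposes): the retailer can get 400 next round, worth 0.53 × 400 = 212 now. The supplier offers 212 and keeps 400 − 212 = 188.
Round 3 (the retailer proposes): the supplier can get 188 next round, worth 0.76 × 188 = 142.88 now, so the retailer offers 142.88, keeping 257.12.
Round 2 (the supplier proposes): the retailer can get 257.12 next round, worth 0.53 × 257.12 = 136.2736 now; the supplier offers that and keeps 263.7264.
Round 1 (the retailer proposes): the supplier can get 263.7264 next round, worth 0.76 × 263.7264 = 200.432064 now. The retailer offers 200.432064 and keeps 400 − 200.432064 = 199.567936.

199.57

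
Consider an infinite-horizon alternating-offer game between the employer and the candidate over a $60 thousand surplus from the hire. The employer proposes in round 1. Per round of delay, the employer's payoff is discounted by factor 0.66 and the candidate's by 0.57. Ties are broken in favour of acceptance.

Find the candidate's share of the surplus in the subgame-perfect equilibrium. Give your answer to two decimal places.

When the employer proposes, the candidate accepts any offer worth at least 0.57 times what the candidate would get by proposing next round; and vice versa.
This gives x = 60 − 0.57y and y = 60 − 0.66x, where x and y are each side's share when it proposes.
Hence (1 − 0.57·0.66)x = 60(1 − 0.57), i.e. 0.6238·x = 25.8.
x ≈ 41.3594; the candidate's share is 60 − x ≈ 18.6406.

18.64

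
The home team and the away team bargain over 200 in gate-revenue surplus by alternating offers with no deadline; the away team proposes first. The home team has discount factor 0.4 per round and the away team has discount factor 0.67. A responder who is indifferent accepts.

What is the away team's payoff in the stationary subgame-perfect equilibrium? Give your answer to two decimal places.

163.93

When the away team proposes, the home team accepts any offer worth at least 0.4 times what the home team would get by proposing next round; and vice versa.
This gives x = 200 − 0.4y and y = 200 − 0.67x, where x and y are each side's share when it proposes.
Hence (1 − 0.4·0.67)x = 200(1 − 0.4), i.e. 0.732·x = 120.
x ≈ 163.9344; the home team's share is 200 − x ≈ 36.0656.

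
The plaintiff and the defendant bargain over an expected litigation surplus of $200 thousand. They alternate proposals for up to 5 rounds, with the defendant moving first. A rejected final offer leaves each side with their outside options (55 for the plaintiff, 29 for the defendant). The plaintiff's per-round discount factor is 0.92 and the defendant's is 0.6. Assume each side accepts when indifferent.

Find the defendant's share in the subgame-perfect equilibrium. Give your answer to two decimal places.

Round 5 (the defendant proposes): the plaintiff gets 55 if talks fail, so the defendant offers 55 and keeps 145.
Round 4 (the plaintiff proposes): the defendant can get 145 next round, worth 0.6 × 145 = 87 now; the plaintiff offers that and keeps 113.
Round 3 (the defendant proposes): the plaintiff can get 113 next round, worth 0.92 × 113 = 103.96 now, so the defendant offers 103.96, keeping 96.04.
Round 2 (the plaintiff proposes): the defendant can get 96.04 next round, worth 0.6 × 96.04 = 57.624 now, so the plaintiff offers 57.624, keeping 142.376.
Round 1 (the defendant proposes): the plaintiff can get 142.376 next round, worth 0.92 × 142.376 = 130.98592 now, so the defendant offers 130.98592, keeping 69.01408.

69.01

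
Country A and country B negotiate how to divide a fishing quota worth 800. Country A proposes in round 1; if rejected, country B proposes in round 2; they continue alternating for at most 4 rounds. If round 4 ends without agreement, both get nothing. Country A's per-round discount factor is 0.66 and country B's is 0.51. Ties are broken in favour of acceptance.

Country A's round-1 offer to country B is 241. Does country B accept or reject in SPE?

Work out country B's continuation value if the offer is rejected.
Round 4 (country B proposes): rejection yields 0 for country A; country B offers 0 and keeps 800.
Round 3 (country A proposes): country B can get 800 next round, worth 0.51 × 800 = 408 now. Country A offers 408 and keeps 800 − 408 = 392.
Round 2 (country B proposes): country A can get 392 next round, worth 0.66 × 392 = 258.72 now; country B offers that and keeps 541.28.
So by rejecting in round 1, country B gets 541.28 next round, worth 0.51 × 541.28 = 276.0528 now.
Offer 241 < 276.0528, so country B rejects.

Reject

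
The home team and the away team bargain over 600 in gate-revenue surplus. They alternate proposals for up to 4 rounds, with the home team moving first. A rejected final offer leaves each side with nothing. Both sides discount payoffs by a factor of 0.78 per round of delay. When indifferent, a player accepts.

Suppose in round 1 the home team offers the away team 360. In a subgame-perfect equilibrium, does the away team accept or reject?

Reject

Round 4 (the away team proposes): rejection yields 0 for the home team; the away team offers 0 and keeps 600.
Round 3 (the home team proposes): the away team can get 600 next round, worth 0.78 × 600 = 468 now; the home team offers that and keeps 132.
Round 2 (the away team proposes): the home team can get 132 next round, worth 0.78 × 132 = 102.96 now, so the away team offers 102.96, keeping 497.04.
So by rejecting in round 1, the away team gets 497.04 next round, worth 0.78 × 497.04 = 387.6912 now.
Offer 360 < 387.6912, so the away team rejects.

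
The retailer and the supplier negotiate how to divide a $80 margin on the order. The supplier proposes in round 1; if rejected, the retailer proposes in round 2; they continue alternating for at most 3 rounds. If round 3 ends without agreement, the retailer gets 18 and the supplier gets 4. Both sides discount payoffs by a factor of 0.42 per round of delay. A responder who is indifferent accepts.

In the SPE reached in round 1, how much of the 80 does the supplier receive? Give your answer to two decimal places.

57.34

Round 3 (the supplier proposes): the retailer gets 18 if talks fail, so the supplier offers 18 and keeps 62.
Round 2 (the retailer proposes): the supplier can get 62 next round, worth 0.42 × 62 = 26.04 now. The retailer offers 26.04 and keeps 80 − 26.04 = 53.96.
Round 1 (the supplier proposes): the retailer can get 53.96 next round, worth 0.42 × 53.96 = 22.6632 now; the supplier offers that and keeps 57.3368.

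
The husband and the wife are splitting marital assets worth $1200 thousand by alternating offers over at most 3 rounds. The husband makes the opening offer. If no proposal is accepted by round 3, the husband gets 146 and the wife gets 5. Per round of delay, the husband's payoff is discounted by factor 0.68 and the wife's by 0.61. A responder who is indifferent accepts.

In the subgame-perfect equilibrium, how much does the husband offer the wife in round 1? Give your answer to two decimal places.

236.31

Round 3 (the husband proposes): the wife gets 5 if talks fail, so the husband offers 5 and keeps 1195.
Round 2 (the wife proposes): the husband can get 1195 next round, worth 0.68 × 1195 = 812.6 now, so the wife offers 812.6, keeping 387.4.
Round 1 (the husband proposes): the wife can get 387.4 next round, worth 0.61 × 387.4 = 236.314 now; the husband offers that and keeps 963.686.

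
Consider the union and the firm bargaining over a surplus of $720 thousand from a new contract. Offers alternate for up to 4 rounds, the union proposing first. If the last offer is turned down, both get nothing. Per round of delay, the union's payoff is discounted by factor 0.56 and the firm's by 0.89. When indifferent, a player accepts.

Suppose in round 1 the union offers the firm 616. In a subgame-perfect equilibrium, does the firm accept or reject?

Accept

Round 4 (the firm proposes): rejection yields 0 for the union; the firm offers 0 and keeps 720.
Round 3 (the union proposes): the firm can get 720 next round, worth 0.89 × 720 = 640.8 now; the union offers that and keeps 79.2.
Round 2 (the firm proposes): the union can get 79.2 next round, worth 0.56 × 79.2 = 44.352 now. The firm offers 44.352 and keeps 720 − 44.352 = 675.648.
So by rejecting in round 1, the firm gets 675.648 next round, worth 0.89 × 675.648 = 601.32672 now.
Offer 616 ≥ 601.32672, so the firm accepts.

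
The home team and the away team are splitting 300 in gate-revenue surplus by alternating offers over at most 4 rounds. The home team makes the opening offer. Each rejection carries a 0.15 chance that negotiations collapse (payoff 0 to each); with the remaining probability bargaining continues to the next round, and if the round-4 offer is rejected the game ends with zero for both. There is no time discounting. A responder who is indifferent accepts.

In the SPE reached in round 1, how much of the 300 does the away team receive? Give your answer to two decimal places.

222.49

Round 4 (the away team proposes): rejection yields 0 for the home team; the away team offers 0 and keeps 300.
Round 3 (the home team proposes): rejecting gives the away team an expected 0.85 × 300 = 255; the home team offers that and keeps 45.
Round 2 (the away team proposes): rejecting gives the home team an expected 0.85 × 45 = 38.25; the away team offers that and keeps 261.75.
Round 1 (the home team proposes): rejecting gives the away team an expected 0.85 × 261.75 = 222.4875; the home team offers that and keeps 77.5125.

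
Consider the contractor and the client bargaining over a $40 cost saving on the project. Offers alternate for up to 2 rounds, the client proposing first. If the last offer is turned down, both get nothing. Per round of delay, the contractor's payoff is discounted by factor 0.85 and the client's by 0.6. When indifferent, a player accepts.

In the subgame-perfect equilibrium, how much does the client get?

6

Solve by backward induction from round 2.
Round 2 (the contractor proposes): rejection yields 0 for the client; the contractor offers 0 and keeps 40.
Round 1 (the client proposes): the contractor can get 40 next round, worth 0.85 × 40 = 34 now; the client offers that and keeps 6.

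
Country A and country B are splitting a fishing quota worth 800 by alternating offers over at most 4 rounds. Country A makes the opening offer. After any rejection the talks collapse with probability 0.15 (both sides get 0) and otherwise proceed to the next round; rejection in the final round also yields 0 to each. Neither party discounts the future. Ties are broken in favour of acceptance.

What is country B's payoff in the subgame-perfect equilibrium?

593.3

By backward induction:
Round 4 (country B proposes): rejection yields 0 for country A; country B offers 0 and keeps 800.
Round 3 (country A proposes): rejecting gives country B an expected 0.85 × 800 = 680, so country A offers 680, keeping 120.
Round 2 (country B proposes): rejecting gives country A an expected 0.85 × 120 = 102; country B offers that and keeps 698.
Round 1 (country A proposes): rejecting gives country B an expected 0.85 × 698 = 593.3, so country A offers 593.3, keeping 206.7.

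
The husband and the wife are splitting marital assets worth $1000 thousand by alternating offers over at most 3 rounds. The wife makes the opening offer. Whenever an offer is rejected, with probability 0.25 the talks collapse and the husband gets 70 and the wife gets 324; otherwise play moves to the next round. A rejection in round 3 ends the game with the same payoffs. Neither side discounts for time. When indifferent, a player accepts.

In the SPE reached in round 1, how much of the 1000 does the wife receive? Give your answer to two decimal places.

Round 3 (the wife proposes): the husband gets 70 if talks fail, so the wife offers 70 and keeps 930.
Round 2 (the husband proposes): rejecting gives the wife an expected 0.75 × 930 + 0.25 × 324 = 778.5; the husband offers that and keeps 221.5.
Round 1 (the wife proposes): rejecting gives the husband an expected 0.75 × 221.5 + 0.25 × 70 = 183.625. The wife offers 183.625 and keeps 1000 − 183.625 = 816.375.

816.38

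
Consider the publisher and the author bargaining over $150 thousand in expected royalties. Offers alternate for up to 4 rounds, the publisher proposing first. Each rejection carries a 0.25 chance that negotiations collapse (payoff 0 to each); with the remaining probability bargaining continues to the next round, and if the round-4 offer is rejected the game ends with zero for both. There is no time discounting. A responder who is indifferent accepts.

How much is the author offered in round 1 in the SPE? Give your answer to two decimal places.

91.41

By backward induction:
Round 4 (the author proposes): rejection yields 0 for the publisher; the author offers 0 and keeps 150.
Round 3 (the publisher proposes): rejecting gives the author an expected 0.75 × 150 = 112.5; the publisher offers that and keeps 37.5.
Round 2 (the author proposes): rejecting gives the publisher an expected 0.75 × 37.5 = 28.125. The author offers 28.125 and keeps 150 − 28.125 = 121.875.
Round 1 (the publisher proposes): rejecting gives the author an expected 0.75 × 121.875 = 91.40625, so the publisher offers 91.40625, keeping 58.59375.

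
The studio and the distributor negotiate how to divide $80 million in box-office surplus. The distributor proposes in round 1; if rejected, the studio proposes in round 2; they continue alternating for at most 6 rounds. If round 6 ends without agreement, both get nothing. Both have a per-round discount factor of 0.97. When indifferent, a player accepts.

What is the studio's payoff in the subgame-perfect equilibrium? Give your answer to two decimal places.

73.22

Round 6 (the studio proposes): the distributor will accept anything ≥ 0, so the studio offers 0 and keeps 80.
Round 5 (the distributor proposes): the studio can get 80 next round, worth 0.97 × 80 = 77.6 now; the distributor offers that and keeps 2.4.
Round 4 (the studio proposes): the distributor can get 2.4 next round, worth 0.97 × 2.4 = 2.328 now; the studio offers that and keeps 77.672.
Round 3 (the distributor proposes): the studio can get 77.672 next round, worth 0.97 × 77.672 = 75.34184 now. The distributor offers 75.34184 and keeps 80 − 75.34184 = 4.65816.
Round 2 (the studio proposes): the distributor can get 4.65816 next round, worth 0.97 × 4.65816 = 4.5184152 now; the studio offers that and keeps 75.4815848.
Round 1 (the distributor proposes): the studio can get 75.4815848 next round, worth 0.97 × 75.4815848 = 73.217137256 now. The distributor offers 73.217137256 and keeps 80 − 73.217137256 = 6.782862744.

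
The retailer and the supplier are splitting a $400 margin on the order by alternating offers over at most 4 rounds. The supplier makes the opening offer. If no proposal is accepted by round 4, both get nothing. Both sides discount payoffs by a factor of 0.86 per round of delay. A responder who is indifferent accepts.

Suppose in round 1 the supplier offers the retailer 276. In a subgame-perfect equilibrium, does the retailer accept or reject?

Round 4 (the retailer proposes): rejection yields 0 for the supplier; the retailer offers 0 and keeps 400.
Round 3 (the supplier proposes): the retailer can get 400 next round, worth 0.86 × 400 = 344 now, so the supplier offers 344, keeping 56.
Round 2 (the retailer proposes): the supplier can get 56 next round, worth 0.86 × 56 = 48.16 now. The retailer offers 48.16 and keeps 400 − 48.16 = 351.84.
So by rejecting in round 1, the retailer gets 351.84 next round, worth 0.86 × 351.84 = 302.5824 now.
Offer 276 < 302.5824, so the retailer rejects.

Reject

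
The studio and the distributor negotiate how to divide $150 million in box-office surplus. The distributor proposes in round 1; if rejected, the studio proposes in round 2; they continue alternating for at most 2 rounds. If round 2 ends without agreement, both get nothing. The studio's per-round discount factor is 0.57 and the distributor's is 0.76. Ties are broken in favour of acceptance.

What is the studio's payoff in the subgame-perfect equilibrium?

85.5

Round 2 (the studio proposes): rejection yields 0 for the distributor; the studio offers 0 and keeps 150.
Round 1 (the distributor proposes): the studio can get 150 next round, worth 0.57 × 150 = 85.5 now, so the distributor offers 85.5, keeping 64.5.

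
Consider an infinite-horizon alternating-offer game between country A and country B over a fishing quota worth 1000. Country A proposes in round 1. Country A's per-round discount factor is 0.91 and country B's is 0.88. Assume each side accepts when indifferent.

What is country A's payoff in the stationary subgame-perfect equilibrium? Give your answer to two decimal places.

602.41

Let x be country A's share when country A proposes and y be country B's share when country B proposes.
Country B accepts iff offered ≥ 0.88·y, so x = 1000 − 0.88y. Symmetrically y = 1000 − 0.91x.
Substituting: x = 1000 − 0.88(1000 − 0.91x), giving x(1 − 0.91·0.88) = 1000(1 − 0.88).
So x = 1000 × 0.12 / 0.1992 ≈ 602.4096, and country B receives 1000 − x ≈ 397.5904.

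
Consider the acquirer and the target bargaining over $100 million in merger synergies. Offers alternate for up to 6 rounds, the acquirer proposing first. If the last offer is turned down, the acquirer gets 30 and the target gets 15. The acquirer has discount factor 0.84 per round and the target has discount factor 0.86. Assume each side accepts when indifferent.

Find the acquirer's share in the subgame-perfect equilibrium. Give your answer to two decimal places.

44.88

Round 6 (the target proposes): the acquirer gets 30 if talks fail, so the target offers 30 and keeps 70.
Round 5 (the acquirer proposes): the target can get 70 next round, worth 0.86 × 70 = 60.2 now; the acquirer offers that and keeps 39.8.
Round 4 (the target proposes): the acquirer can get 39.8 next round, worth 0.84 × 39.8 = 33.432 now; the target offers that and keeps 66.568.
Round 3 (the acquirer proposes): the target can get 66.568 next round, worth 0.86 × 66.568 = 57.24848 now; the acquirer offers that and keeps 42.75152.
Round 2 (the target proposes): the acquirer can get 42.75152 next round, worth 0.84 × 42.75152 = 35.9112768 now, so the target offers 35.9112768, keeping 64.0887232.
Round 1 (the acquirer proposes): the target can get 64.0887232 next round, worth 0.86 × 64.0887232 = 55.116301952 now, so the acquirer offers 55.116301952, keeping 44.883698048.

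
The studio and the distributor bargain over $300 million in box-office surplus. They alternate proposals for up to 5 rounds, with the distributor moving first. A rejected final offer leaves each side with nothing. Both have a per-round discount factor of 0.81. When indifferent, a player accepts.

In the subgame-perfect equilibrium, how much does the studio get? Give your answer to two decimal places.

Round 5 (the distributor proposes): the studio will accept anything ≥ 0, so the distributor offers 0 and keeps 300.
Round 4 (the studio proposes): the distributor can get 300 next round, worth 0.81 × 300 = 243 now. The studio offers 243 and keeps 300 − 243 = 57.
Round 3 (the distributor proposes): the studio can get 57 next round, worth 0.81 × 57 = 46.17 now; the distributor offers that and keeps 253.83.
Round 2 (the studio proposes): the distributor can get 253.83 next round, worth 0.81 × 253.83 = 205.6023 now, so the studio offers 205.6023, keeping 94.3977.
Round 1 (the distributor proposes): the studio can get 94.3977 next round, worth 0.81 × 94.3977 = 76.462137 now. The distributor offers 76.462137 and keeps 300 − 76.462137 = 223.537863.

76.46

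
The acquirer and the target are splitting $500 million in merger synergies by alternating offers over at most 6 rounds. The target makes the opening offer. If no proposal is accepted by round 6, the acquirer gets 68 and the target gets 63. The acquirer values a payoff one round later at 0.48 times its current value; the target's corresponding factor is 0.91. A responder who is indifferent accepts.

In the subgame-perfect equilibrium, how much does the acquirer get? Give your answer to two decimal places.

71.06

Round 6 (the acquirer proposes): the target gets 63 if talks fail, so the acquirer offers 63 and keeps 437.
Round 5 (the target proposes): the acquirer can get 437 next round, worth 0.48 × 437 = 209.76 now; the target offers that and keeps 290.24.
Round 4 (the acquirer proposes): the target can get 290.24 next round, worth 0.91 × 290.24 = 264.1184 now. The acquirer offers 264.1184 and keeps 500 − 264.1184 = 235.8816.
Round 3 (the target proposes): the acquirer can get 235.8816 next round, worth 0.48 × 235.8816 = 113.223168 now. The target offers 113.223168 and keeps 500 − 113.223168 = 386.776832.
Round 2 (the acquirer proposes): the target can get 386.776832 next round, worth 0.91 × 386.776832 = 351.96691712 now; the acquirer offers that and keeps 148.03308288.
Round 1 (the target proposes): the acquirer can get 148.03308288 next round, worth 0.48 × 148.03308288 = 71.0558797824 now. The target offers 71.0558797824 and keeps 500 − 71.0558797824 = 428.9441202176.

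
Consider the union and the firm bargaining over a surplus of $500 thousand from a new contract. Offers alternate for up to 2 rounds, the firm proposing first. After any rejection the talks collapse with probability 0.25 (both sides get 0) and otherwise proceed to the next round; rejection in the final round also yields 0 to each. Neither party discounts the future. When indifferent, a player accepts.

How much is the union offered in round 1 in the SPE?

By backward induction:
Round 2 (the union proposes): rejection yields 0 for the firm; the union offers 0 and keeps 500.
Round 1 (the firm proposes): rejecting gives the union an expected 0.75 × 500 = 375. The firm offers 375 and keeps 500 − 375 = 125.

375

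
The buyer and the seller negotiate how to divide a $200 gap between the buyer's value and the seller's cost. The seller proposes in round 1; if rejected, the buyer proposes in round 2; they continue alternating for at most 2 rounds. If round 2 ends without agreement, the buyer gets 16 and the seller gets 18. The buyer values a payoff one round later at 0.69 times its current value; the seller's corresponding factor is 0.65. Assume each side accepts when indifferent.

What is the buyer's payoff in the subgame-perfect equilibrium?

125.58

Round 2 (the buyer proposes): the seller gets 18 if talks fail, so the buyer offers 18 and keeps 182.
Round 1 (the seller proposes): the buyer can get 182 next round, worth 0.69 × 182 = 125.58 now; the seller offers that and keeps 74.42.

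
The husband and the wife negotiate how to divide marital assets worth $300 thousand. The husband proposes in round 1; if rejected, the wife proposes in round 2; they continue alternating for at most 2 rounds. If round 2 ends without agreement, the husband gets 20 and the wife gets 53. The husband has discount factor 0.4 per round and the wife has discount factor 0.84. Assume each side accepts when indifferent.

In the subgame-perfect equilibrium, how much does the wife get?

235.2

Work backward from the last round.
Round 2 (the wife proposes): the husband gets 20 if talks fail, so the wife offers 20 and keeps 280.
Round 1 (the husband proposes): the wife can get 280 next round, worth 0.84 × 280 = 235.2 now; the husband offers that and keeps 64.8.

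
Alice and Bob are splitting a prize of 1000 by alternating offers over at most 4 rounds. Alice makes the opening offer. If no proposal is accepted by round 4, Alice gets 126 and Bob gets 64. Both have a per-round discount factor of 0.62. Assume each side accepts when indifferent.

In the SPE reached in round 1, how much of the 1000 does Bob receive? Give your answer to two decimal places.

443.90

Round 4 (Bob proposes): Alice gets 126 if talks fail, so Bob offers 126 and keeps 874.
Round 3 (Alice proposes): Bob can get 874 next round, worth 0.62 × 874 = 541.88 now. Alice offers 541.88 and keeps 1000 − 541.88 = 458.12.
Round 2 (Bob proposes): Alice can get 458.12 next round, worth 0.62 × 458.12 = 284.0344 now; Bob offers that and keeps 715.9656.
Round 1 (Alice proposes): Bob can get 715.9656 next round, worth 0.62 × 715.9656 = 443.898672 now; Alice offers that and keeps 556.101328.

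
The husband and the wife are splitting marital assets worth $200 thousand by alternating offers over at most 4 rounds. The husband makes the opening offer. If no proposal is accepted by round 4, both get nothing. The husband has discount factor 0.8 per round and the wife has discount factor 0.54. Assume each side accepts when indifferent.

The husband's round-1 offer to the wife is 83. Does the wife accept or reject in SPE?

Accept

Work out the wife's continuation value if the offer is rejected.
Round 4 (the wife proposes): rejection yields 0 for the husband; the wife offers 0 and keeps 200.
Round 3 (the husband proposes): the wife can get 200 next round, worth 0.54 × 200 = 108 now. The husband offers 108 and keeps 200 − 108 = 92.
Round 2 (the wife proposes): the husband can get 92 next round, worth 0.8 × 92 = 73.6 now. The wife offers 73.6 and keeps 200 − 73.6 = 126.4.
So by rejecting in round 1, the wife gets 126.4 next round, worth 0.54 × 126.4 = 68.256 now.
Offer 83 ≥ 68.256, so the wife accepts.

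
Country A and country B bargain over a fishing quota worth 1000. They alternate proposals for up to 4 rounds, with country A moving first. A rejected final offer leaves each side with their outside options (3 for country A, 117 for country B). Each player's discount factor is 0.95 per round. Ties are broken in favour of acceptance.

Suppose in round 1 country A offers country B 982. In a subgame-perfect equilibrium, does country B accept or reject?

Round 4 (country B proposes): country A gets 3 if talks fail, so country B offers 3 and keeps 997.
Round 3 (country A proposes): country B can get 997 next round, worth 0.95 × 997 = 947.15 now. Country A offers 947.15 and keeps 1000 − 947.15 = 52.85.
Round 2 (country B proposes): country A can get 52.85 next round, worth 0.95 × 52.85 = 50.2075 now; country B offers that and keeps 949.7925.
So by rejecting in round 1, country B gets 949.7925 next round, worth 0.95 × 949.7925 = 902.302875 now.
Offer 982 ≥ 902.302875, so country B accepts.

Accept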